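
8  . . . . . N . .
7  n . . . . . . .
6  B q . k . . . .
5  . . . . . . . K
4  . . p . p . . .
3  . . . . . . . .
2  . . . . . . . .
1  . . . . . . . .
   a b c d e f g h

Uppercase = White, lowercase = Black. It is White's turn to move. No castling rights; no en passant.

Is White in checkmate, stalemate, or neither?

neither

White to move; white king on h5.
In check: no.
Legal moves for White: Nh7, Nd7, Ng6, Ne6, Bc8, Bb7, Bb5, Bxc4, Kh6, Kg6, Kg5, Kh4, Kg4.
White has 13 legal moves and is not in check → neither.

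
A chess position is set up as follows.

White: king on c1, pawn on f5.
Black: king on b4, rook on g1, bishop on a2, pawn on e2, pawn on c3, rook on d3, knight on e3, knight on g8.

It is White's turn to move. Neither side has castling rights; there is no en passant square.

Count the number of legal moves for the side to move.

0

White to move; king on c1.
In check: yes, from the black rook on g1.
Legal moves: none.
Count: 0.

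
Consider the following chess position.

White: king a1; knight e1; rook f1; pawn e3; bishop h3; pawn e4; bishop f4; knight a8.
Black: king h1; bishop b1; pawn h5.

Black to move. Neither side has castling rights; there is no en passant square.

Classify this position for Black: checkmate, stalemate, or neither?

Black to move; black king on h1.
In check: yes, from the white rook on f1.
King squares — g1: attacked by Rf1; g2: attacked by Ne1; h2: attacked by Bf4.
Legal moves for Black: none.
In check with no legal moves → checkmate.

checkmate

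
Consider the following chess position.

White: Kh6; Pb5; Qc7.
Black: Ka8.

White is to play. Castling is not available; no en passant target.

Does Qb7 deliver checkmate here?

After Qb7: black king on a8; in check: yes, from the white queen on b7.
Black has 1 legal reply: Kxb7.
In check but a legal move exists → not checkmate.

no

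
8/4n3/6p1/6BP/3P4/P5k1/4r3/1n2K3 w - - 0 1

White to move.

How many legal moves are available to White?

White to move; king on e1.
In check: yes, from the black rook on e2.
Legal moves: Kxe2, Kf1, Kd1.
Count: 3.

3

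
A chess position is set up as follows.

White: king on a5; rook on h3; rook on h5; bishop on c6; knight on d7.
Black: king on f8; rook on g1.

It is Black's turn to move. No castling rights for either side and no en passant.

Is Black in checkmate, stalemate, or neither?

neither

Black to move; black king on f8.
In check: yes, from the white knight on d7.
Legal moves for Black: Kg8, Ke8, Kg7, Kf7, Ke7.
Black is in check but has 5 legal moves → neither.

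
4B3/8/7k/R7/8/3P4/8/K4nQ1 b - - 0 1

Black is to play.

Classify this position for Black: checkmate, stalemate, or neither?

Black to move; black king on h6.
In check: no.
Legal moves for Black: Kh7, Ng3, Ne3, Nh2, Nd2.
Black has 5 legal moves and is not in check → neither.

neither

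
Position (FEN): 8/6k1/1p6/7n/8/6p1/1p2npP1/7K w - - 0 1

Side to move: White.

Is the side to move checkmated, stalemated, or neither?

stalemate

White to move; white king on h1.
In check: no.
King squares — g1: attacked by Ne2; g2: own pawn; h2: attacked by Pg3.
Legal moves for White: none.
Not in check and no legal moves → stalemate.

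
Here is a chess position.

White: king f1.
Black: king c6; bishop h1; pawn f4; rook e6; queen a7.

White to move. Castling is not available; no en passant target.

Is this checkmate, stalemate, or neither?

stalemate

White to move; white king on f1.
In check: no.
King squares — e1: attacked by Re6; g1: attacked by Qa7; e2: attacked by Re6; f2: attacked by Qa7; g2: attacked by Bh1.
Legal moves for White: none.
Not in check and no legal moves → stalemate.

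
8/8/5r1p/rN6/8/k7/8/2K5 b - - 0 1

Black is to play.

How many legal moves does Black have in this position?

5

Black to move; king on a3.
In check: yes, from the white knight on b5.
Legal moves: Kb4, Ka4, Kb3, Ka2, Rxb5.
Count: 5.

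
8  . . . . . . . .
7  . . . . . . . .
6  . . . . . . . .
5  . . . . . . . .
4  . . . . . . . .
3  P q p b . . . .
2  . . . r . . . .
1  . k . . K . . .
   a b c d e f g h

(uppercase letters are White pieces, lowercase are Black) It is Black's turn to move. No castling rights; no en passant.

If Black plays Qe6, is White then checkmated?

yes

After Qe6: white king on e1; in check: yes, from the black queen on e6.
King squares — d1: attacked by Rd2; f1: attacked by Bd3; d2: attacked by Pc3; e2: attacked by Rd2; f2: attacked by Rd2.
White has no legal moves → checkmate.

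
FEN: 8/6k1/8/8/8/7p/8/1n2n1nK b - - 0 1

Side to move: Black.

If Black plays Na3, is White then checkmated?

After Na3: white king on h1; in check: no.
White is not in check, so this cannot be checkmate.

no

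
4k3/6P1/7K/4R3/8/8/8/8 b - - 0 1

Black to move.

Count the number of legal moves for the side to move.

Black to move; king on e8.
In check: yes, from the white rook on e5.
Legal moves: Kd8, Kf7, Kd7.
Count: 3.

3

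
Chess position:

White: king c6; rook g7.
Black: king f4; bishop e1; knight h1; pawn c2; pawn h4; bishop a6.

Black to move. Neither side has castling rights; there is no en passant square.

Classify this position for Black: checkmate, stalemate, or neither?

neither

Black to move; black king on f4.
In check: no.
Legal moves for Black include: Bc8, Bb7+, Bb5+, Bc4, Bd3, Be2, Bf1, Kf5, Ke5, Ke4, Kf3, Ke3, Ng3, Nf2, Ba5, Bb4, Bg3, Bc3, ... (list truncated; more exist).
Black has legal moves and is not in check → neither.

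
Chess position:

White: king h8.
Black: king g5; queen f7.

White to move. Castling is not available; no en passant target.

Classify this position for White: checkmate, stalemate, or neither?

stalemate

White to move; white king on h8.
In check: no.
King squares — g7: attacked by Qf7; h7: attacked by Qf7; g8: attacked by Qf7.
Legal moves for White: none.
Not in check and no legal moves → stalemate.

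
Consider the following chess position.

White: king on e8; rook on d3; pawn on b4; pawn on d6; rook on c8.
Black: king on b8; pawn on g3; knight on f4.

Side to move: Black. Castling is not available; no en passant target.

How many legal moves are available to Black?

Black to move; king on b8.
In check: yes, from the white rook on c8.
Legal moves: Kxc8, Kb7, Ka7.
Count: 3.

3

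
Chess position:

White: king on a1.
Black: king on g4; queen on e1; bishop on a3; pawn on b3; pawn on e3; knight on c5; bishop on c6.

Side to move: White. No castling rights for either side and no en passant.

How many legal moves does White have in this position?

White to move; king on a1.
In check: yes, from the black queen on e1.
Legal moves: none.
Count: 0.

0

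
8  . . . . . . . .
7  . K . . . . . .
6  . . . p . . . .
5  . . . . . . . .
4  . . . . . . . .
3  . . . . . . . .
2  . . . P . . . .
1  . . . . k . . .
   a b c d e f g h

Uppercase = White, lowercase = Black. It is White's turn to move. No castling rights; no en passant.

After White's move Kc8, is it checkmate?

After Kc8: black king on e1; in check: no.
Black is not in check, so this cannot be checkmate.

no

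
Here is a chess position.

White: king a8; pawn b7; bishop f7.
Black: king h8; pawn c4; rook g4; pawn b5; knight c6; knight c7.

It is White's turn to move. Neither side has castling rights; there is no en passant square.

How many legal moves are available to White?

0

White to move; king on a8.
In check: yes, from the black knight on c7.
Legal moves: none.
Count: 0.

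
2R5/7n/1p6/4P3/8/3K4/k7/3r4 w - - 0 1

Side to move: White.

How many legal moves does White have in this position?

6

White to move; king on d3.
In check: yes, from the black rook on d1.
Legal moves: Ke4, Kc4, Ke3, Kc3, Ke2, Kc2.
Count: 6.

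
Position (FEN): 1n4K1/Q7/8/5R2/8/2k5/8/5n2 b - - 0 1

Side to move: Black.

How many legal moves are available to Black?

14

Black to move; king on c3.
In check: no.
Legal moves: Nd7, Nc6, Na6, Kc4, Kb4, Kd3, Kb3, Kd2, Kc2, Kb2, Ng3, Ne3, Nh2, Nd2.
Count: 14.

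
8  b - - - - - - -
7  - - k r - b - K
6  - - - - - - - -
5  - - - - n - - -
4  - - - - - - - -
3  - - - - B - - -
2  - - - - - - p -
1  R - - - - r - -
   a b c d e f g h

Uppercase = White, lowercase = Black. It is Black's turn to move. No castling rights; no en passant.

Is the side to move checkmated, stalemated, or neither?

Black to move; black king on c7.
In check: no.
Legal moves for Black include: Bb7, Bc6, Bad5, Be4+, Bf3, Bg8+, Be8+, Bg6+, Be6+, Bh5+, Bfd5+, Bc4+, Bb3+, Ba2+, Rd8, Re7, Rd6, Rd5, ... (list truncated; more exist).
Black has legal moves and is not in check → neither.

neither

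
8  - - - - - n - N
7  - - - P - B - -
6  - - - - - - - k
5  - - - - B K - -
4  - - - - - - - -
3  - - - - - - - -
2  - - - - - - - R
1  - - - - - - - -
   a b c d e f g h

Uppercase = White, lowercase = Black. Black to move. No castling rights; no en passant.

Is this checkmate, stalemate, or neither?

checkmate

Black to move; black king on h6.
In check: yes, from the white rook on h2.
King squares — g5: attacked by Kf5; h5: attacked by Rh2; g6: attacked by Kf5; g7: attacked by Be5; h7: attacked by Rh2.
Legal moves for Black: none.
In check with no legal moves → checkmate.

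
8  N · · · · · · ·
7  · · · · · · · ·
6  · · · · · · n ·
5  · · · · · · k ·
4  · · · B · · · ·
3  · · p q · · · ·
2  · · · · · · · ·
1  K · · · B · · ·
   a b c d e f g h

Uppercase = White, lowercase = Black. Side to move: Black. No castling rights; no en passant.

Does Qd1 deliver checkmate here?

no

After Qd1: white king on a1; in check: yes, from the black queen on d1.
White has 1 legal reply: Ka2.
In check but a legal move exists → not checkmate.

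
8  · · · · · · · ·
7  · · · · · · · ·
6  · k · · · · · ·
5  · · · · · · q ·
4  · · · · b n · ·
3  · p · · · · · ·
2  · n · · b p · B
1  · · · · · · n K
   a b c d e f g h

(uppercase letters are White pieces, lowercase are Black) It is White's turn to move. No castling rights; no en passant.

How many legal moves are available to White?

0

White to move; king on h1.
In check: yes, from the black bishop on e4.
Legal moves: none.
Count: 0.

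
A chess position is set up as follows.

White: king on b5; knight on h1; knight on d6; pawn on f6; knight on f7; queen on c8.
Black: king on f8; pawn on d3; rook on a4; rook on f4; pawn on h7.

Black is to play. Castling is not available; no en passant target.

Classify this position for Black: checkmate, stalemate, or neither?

Black to move; black king on f8.
In check: yes, from the white queen on c8.
King squares — e7: attacked by Pf6; f7: attacked by Nd6; g7: attacked by Pf6; e8: attacked by Nd6; g8: attacked by Qc8.
Legal moves for Black: none.
In check with no legal moves → checkmate.

checkmate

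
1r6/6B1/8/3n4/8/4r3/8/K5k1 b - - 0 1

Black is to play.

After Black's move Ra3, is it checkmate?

yes

After Ra3: white king on a1; in check: yes, from the black rook on a3.
King squares — b1: attacked by Rb8; a2: attacked by Ra3; b2: attacked by Rb8.
White has no legal moves → checkmate.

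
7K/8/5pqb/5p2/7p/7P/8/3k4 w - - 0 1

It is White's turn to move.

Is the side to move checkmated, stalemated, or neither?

White to move; white king on h8.
In check: no.
King squares — g7: attacked by Qg6; h7: attacked by Qg6; g8: attacked by Qg6.
Legal moves for White: none.
Not in check and no legal moves → stalemate.

stalemate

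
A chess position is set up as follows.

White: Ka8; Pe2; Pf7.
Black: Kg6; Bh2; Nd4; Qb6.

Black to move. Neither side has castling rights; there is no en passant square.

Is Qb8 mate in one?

yes

After Qb8: white king on a8; in check: yes, from the black queen on b8.
King squares — a7: attacked by Qb8; b7: attacked by Qb8; b8: attacked by Bh2.
White has no legal moves → checkmate.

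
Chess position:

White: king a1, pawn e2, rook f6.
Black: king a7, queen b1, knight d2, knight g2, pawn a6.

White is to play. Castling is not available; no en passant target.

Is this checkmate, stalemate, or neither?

White to move; white king on a1.
In check: yes, from the black queen on b1.
King squares — b1: attacked by Nd2; a2: attacked by Qb1; b2: attacked by Qb1.
Legal moves for White: none.
In check with no legal moves → checkmate.

checkmate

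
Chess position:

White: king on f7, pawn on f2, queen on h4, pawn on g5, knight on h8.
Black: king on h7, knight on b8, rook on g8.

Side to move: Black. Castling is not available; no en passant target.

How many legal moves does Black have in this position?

0

Black to move; king on h7.
In check: yes, from the white queen on h4.
Legal moves: none.
Count: 0.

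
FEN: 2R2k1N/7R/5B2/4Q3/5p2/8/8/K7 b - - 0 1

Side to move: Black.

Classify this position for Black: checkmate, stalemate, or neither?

Black to move; black king on f8.
In check: yes, from the white rook on c8.
King squares — e7: attacked by Qe5; f7: attacked by Rh7; g7: attacked by Bf6; e8: attacked by Qe5; g8: attacked by Rc8.
Legal moves for Black: none.
In check with no legal moves → checkmate.

checkmate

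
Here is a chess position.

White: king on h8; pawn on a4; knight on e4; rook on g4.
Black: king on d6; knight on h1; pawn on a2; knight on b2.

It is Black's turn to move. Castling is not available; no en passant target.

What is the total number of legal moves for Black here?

7

Black to move; king on d6.
In check: yes, from the white knight on e4.
Legal moves: Ke7, Kd7, Kc7, Ke6, Kc6, Ke5, Kd5.
Count: 7.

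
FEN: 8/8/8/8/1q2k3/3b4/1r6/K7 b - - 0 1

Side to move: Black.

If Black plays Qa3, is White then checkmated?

After Qa3: white king on a1; in check: yes, from the black queen on a3.
King squares — b1: attacked by Rb2; a2: attacked by Rb2; b2: attacked by Qa3.
White has no legal moves → checkmate.

yes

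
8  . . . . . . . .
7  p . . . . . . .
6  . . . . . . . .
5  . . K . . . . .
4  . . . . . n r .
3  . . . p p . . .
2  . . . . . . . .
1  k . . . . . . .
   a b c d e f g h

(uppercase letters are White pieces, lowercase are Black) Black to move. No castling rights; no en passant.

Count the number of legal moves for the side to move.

Black to move; king on a1.
In check: no.
Legal moves: Rg8, Rg7, Rg6, Rg5+, Rh4, Rg3, Rg2, Rg1, Ng6, Ne6+, Nh5, Nd5, Nh3, Ng2, Ne2, Kb2, Ka2, Kb1, a6, e2, d2, a5.
Count: 22.

22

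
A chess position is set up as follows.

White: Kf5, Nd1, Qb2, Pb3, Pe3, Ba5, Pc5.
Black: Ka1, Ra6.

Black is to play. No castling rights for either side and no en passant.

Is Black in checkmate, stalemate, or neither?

Black to move; black king on a1.
In check: yes, from the white queen on b2.
King squares — b1: attacked by Qb2; a2: attacked by Qb2; b2: attacked by Nd1.
Legal moves for Black: none.
In check with no legal moves → checkmate.

checkmate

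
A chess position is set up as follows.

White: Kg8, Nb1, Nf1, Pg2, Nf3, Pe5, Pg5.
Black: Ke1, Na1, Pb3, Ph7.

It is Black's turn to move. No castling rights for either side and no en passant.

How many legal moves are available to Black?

Black to move; king on e1.
In check: yes, from the white knight on f3.
Legal moves: Kf2, Ke2, Kxf1, Kd1.
Count: 4.

4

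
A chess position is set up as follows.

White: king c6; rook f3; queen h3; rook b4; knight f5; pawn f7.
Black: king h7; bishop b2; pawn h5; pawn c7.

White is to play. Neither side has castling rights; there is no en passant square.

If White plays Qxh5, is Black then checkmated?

yes

After Qxh5: black king on h7; in check: yes, from the white queen on h5.
King squares — g6: attacked by Qh5; h6: attacked by Nf5; g7: attacked by Nf5; g8: attacked by Pf7; h8: attacked by Qh5.
Black has no legal moves → checkmate.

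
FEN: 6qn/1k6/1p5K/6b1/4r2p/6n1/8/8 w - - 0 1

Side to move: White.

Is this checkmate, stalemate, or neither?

White to move; white king on h6.
In check: yes, from the black bishop on g5.
King squares — g5: attacked by Qg8; h5: attacked by Ng3; g6: attacked by Qg8; g7: attacked by Qg8; h7: attacked by Qg8.
Legal moves for White: none.
In check with no legal moves → checkmate.

checkmate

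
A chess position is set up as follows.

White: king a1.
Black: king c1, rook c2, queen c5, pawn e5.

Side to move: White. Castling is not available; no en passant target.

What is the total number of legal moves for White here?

White to move; king on a1.
In check: no.
Legal moves: none.
Count: 0.

0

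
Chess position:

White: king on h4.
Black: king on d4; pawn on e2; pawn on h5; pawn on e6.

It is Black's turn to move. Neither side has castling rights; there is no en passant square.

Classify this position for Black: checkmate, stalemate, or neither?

neither

Black to move; black king on d4.
In check: no.
Legal moves for Black: Ke5, Kd5, Kc5, Ke4, Kc4, Ke3, Kd3, Kc3, e5, e1=Q+, e1=R, e1=B+, e1=N.
Black has 13 legal moves and is not in check → neither.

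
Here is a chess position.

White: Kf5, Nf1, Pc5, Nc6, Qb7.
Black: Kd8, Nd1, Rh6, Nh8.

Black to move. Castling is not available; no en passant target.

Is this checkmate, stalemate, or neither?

Black to move; black king on d8.
In check: yes, from the white knight on c6.
King squares — c7: attacked by Qb7; d7: attacked by Qb7; e7: attacked by Nc6; c8: attacked by Qb7; e8: available.
Legal moves for Black: Ke8, Rxc6.
Black is in check but has 2 legal moves → neither.

neither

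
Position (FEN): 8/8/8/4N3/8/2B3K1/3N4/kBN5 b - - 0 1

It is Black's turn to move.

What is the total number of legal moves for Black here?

0

Black to move; king on a1.
In check: yes, from the white bishop on c3.
Legal moves: none.
Count: 0.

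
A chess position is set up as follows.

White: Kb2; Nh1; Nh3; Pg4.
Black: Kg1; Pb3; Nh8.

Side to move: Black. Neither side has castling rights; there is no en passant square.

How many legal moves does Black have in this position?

4

Black to move; king on g1.
In check: yes, from the white knight on h3.
Legal moves: Kh2, Kg2, Kxh1, Kf1.
Count: 4.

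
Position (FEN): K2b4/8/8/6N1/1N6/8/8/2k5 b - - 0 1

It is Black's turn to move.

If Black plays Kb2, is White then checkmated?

After Kb2: white king on a8; in check: no.
White is not in check, so this cannot be checkmate.

no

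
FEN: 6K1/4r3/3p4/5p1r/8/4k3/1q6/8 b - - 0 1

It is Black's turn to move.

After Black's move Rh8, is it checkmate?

After Rh8: white king on g8; in check: yes, from the black rook on h8.
King squares — f7: attacked by Re7; g7: attacked by Qb2; h7: attacked by Re7; f8: attacked by Rh8; h8: attacked by Qb2.
White has no legal moves → checkmate.

yes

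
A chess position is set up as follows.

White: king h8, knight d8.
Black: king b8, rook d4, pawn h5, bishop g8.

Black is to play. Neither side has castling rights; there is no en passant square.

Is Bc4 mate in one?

no

After Bc4: white king on h8; in check: no.
White is not in check, so this cannot be checkmate.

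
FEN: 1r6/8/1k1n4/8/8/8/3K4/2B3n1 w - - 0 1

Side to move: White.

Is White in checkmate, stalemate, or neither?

White to move; white king on d2.
In check: no.
Legal moves for White: Ke3, Kd3, Kc3, Kc2, Ke1, Kd1, Ba3, Bb2.
White has 8 legal moves and is not in check → neither.

neither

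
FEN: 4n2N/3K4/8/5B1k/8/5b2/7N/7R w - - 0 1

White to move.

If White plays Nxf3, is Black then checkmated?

yes

After Nxf3: black king on h5; in check: yes, from the white rook on h1.
King squares — g4: attacked by Bf5; h4: attacked by Rh1; g5: attacked by Nf3; g6: attacked by Bf5; h6: attacked by Rh1.
Black has no legal moves → checkmate.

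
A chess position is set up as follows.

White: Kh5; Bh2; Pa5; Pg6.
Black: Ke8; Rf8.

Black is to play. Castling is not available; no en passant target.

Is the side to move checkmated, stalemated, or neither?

neither

Black to move; black king on e8.
In check: no.
Legal moves for Black: Rh8+, Rg8, Rf7, Rf6, Rf5+, Rf4, Rf3, Rf2, Rf1, Kd8, Ke7, Kd7.
Black has 12 legal moves and is not in check → neither.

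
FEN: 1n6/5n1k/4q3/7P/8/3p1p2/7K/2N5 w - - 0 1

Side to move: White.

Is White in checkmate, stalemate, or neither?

White to move; white king on h2.
In check: no.
Legal moves for White: Kg3, Kh1, Kg1, Nxd3, Nb3, Ne2, Na2, h6.
White has 8 legal moves and is not in check → neither.

neither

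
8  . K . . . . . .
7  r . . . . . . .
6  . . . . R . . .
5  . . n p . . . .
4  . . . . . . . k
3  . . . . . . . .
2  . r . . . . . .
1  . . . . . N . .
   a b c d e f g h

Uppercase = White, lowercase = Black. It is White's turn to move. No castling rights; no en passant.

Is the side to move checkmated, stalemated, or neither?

neither

White to move; white king on b8.
In check: yes, from the black rook on b2.
Legal moves for White: Kc8, Kxa7, Rb6.
White is in check but has 3 legal moves → neither.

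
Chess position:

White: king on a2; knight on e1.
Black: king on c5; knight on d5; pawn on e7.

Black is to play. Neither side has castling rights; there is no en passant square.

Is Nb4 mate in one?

After Nb4: white king on a2; in check: yes, from the black knight on b4.
White has 5 legal replies: Kb3, Ka3, Kb2, Kb1, Ka1.
In check but a legal move exists → not checkmate.

no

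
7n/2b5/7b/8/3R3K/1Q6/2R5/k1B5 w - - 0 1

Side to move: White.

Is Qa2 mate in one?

yes

After Qa2: black king on a1; in check: yes, from the white queen on a2.
King squares — b1: attacked by Qa2; a2: attacked by Rc2; b2: attacked by Bc1.
Black has no legal moves → checkmate.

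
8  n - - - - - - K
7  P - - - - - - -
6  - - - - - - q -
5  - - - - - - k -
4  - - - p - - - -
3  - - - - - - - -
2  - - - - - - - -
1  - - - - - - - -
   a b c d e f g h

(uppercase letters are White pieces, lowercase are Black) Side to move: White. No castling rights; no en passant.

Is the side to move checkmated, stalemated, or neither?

stalemate

White to move; white king on h8.
In check: no.
King squares — g7: attacked by Qg6; h7: attacked by Qg6; g8: attacked by Qg6.
Legal moves for White: none.
Not in check and no legal moves → stalemate.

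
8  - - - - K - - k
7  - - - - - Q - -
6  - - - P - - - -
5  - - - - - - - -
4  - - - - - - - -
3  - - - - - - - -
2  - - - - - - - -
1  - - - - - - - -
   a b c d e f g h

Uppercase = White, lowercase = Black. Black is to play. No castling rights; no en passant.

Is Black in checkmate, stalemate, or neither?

Black to move; black king on h8.
In check: no.
King squares — g7: attacked by Qf7; h7: attacked by Qf7; g8: attacked by Qf7.
Legal moves for Black: none.
Not in check and no legal moves → stalemate.

stalemate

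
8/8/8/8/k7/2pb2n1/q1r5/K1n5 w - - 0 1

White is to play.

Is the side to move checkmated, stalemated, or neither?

White to move; white king on a1.
In check: yes, from the black queen on a2.
King squares — b1: attacked by Qa2; a2: attacked by Nc1; b2: attacked by Qa2.
Legal moves for White: none.
In check with no legal moves → checkmate.

checkmate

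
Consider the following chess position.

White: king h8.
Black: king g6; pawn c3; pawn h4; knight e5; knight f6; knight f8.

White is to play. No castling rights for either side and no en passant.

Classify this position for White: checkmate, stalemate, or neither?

White to move; white king on h8.
In check: no.
King squares — g7: attacked by Kg6; h7: attacked by Nf6; g8: attacked by Nf6.
Legal moves for White: none.
Not in check and no legal moves → stalemate.

stalemate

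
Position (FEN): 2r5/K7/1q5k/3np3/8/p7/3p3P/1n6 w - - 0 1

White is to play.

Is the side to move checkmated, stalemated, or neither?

checkmate

White to move; white king on a7.
In check: yes, from the black queen on b6.
King squares — a6: attacked by Qb6; b6: attacked by Nd5; b7: attacked by Qb6; a8: attacked by Rc8; b8: attacked by Qb6.
Legal moves for White: none.
In check with no legal moves → checkmate.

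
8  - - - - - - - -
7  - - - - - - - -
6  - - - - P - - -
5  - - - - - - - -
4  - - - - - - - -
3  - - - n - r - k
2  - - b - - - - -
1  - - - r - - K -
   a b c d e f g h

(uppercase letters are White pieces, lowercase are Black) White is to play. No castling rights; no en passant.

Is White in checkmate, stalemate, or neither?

White to move; white king on g1.
In check: yes, from the black rook on d1.
King squares — f1: attacked by Rd1; h1: attacked by Rd1; f2: attacked by Nd3; g2: attacked by Kh3; h2: attacked by Kh3.
Legal moves for White: none.
In check with no legal moves → checkmate.

checkmate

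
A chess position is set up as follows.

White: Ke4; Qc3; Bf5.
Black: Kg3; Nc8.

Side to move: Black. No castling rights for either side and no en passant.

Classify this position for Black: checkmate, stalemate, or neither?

Black to move; black king on g3.
In check: yes, from the white queen on c3.
Legal moves for Black: Kh4, Kh2, Kg2, Kf2.
Black is in check but has 4 legal moves → neither.

neither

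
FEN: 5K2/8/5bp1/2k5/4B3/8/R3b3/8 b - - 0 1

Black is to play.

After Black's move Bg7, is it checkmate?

After Bg7: white king on f8; in check: yes, from the black bishop on g7.
White has 5 legal replies: Kg8, Ke8, Kxg7, Kf7, Ke7.
In check but a legal move exists → not checkmate.

no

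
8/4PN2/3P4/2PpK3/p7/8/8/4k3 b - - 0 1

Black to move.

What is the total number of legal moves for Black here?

Black to move; king on e1.
In check: no.
Legal moves: Kf2, Ke2, Kd2, Kf1, Kd1, d4, a3.
Count: 7.

7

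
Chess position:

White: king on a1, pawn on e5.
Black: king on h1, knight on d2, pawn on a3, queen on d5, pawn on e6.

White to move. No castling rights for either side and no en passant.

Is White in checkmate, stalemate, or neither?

stalemate

White to move; white king on a1.
In check: no.
King squares — b1: attacked by Nd2; a2: attacked by Qd5; b2: attacked by Pa3.
Legal moves for White: none.
Not in check and no legal moves → stalemate.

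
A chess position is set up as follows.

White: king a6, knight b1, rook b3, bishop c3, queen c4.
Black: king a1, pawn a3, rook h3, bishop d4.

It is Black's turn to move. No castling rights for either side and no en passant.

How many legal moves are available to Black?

Black to move; king on a1.
In check: yes, from the white bishop on c3.
Legal moves: Ka2, Bxc3, Rxc3.
Count: 3.

3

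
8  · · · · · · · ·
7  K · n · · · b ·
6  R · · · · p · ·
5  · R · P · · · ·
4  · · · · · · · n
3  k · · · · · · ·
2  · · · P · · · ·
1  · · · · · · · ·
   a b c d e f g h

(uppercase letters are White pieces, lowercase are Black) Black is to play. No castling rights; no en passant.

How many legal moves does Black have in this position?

1

Black to move; king on a3.
In check: yes, from the white rook on a6.
Legal moves: Nxa6.
Count: 1.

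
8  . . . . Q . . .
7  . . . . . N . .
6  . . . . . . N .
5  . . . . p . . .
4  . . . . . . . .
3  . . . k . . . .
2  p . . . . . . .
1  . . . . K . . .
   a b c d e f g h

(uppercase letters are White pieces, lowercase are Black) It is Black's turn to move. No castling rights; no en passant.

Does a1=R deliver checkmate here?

no

After a1=R: white king on e1; in check: yes, from the black rook on a1.
White has 1 legal reply: Kf2.
In check but a legal move exists → not checkmate.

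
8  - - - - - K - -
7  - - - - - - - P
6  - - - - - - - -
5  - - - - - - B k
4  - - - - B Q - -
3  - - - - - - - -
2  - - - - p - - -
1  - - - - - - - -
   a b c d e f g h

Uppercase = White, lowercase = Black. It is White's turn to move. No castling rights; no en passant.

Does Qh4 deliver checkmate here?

After Qh4: black king on h5; in check: yes, from the white queen on h4.
King squares — g4: attacked by Qh4; h4: attacked by Bg5; g5: attacked by Qh4; g6: attacked by Be4; h6: attacked by Qh4.
Black has no legal moves → checkmate.

yes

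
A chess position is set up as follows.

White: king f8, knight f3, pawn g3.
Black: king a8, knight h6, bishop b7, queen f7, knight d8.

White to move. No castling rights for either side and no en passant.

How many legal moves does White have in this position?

White to move; king on f8.
In check: yes, from the black queen on f7.
Legal moves: none.
Count: 0.

0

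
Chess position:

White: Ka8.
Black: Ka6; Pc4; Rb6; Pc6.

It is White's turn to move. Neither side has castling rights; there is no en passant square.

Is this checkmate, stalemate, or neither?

White to move; white king on a8.
In check: no.
King squares — a7: attacked by Ka6; b7: attacked by Ka6; b8: attacked by Rb6.
Legal moves for White: none.
Not in check and no legal moves → stalemate.

stalemate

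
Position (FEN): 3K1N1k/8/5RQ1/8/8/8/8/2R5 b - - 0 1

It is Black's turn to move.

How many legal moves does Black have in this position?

Black to move; king on h8.
In check: no.
Legal moves: none.
Count: 0.

0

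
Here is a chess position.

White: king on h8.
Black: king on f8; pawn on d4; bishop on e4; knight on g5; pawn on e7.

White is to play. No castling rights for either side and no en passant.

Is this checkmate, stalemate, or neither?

stalemate

White to move; white king on h8.
In check: no.
King squares — g7: attacked by Kf8; h7: attacked by Be4; g8: attacked by Kf8.
Legal moves for White: none.
Not in check and no legal moves → stalemate.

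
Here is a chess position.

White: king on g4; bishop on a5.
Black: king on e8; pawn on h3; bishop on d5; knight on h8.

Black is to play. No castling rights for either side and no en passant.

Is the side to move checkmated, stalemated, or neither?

neither

Black to move; black king on e8.
In check: no.
Legal moves for Black include: Nf7, Ng6, Kf8, Kf7, Ke7, Kd7, Bg8, Ba8, Bf7, Bb7, Be6+, Bc6, Be4, Bc4, Bf3+, Bb3, Bg2, Ba2, ... (list truncated; more exist).
Black has legal moves and is not in check → neither.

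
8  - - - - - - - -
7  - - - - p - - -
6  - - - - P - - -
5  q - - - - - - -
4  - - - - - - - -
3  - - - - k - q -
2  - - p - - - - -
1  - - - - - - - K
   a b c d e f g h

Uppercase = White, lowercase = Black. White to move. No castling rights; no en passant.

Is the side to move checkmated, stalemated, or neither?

White to move; white king on h1.
In check: no.
King squares — g1: attacked by Qg3; g2: attacked by Qg3; h2: attacked by Qg3.
Legal moves for White: none.
Not in check and no legal moves → stalemate.

stalemate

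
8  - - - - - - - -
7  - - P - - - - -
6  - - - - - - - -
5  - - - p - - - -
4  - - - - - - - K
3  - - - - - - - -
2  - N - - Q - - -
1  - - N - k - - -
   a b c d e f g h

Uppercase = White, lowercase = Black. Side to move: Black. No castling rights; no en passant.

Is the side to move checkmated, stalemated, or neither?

Black to move; black king on e1.
In check: yes, from the white queen on e2.
King squares — d1: attacked by Nb2; f1: attacked by Qe2; d2: attacked by Qe2; e2: attacked by Nc1; f2: attacked by Qe2.
Legal moves for Black: none.
In check with no legal moves → checkmate.

checkmate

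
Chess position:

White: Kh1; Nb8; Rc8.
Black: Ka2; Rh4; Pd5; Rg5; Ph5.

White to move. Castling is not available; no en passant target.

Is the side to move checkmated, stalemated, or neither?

checkmate

White to move; white king on h1.
In check: yes, from the black rook on h4.
King squares — g1: attacked by Rg5; g2: attacked by Rg5; h2: attacked by Rh4.
Legal moves for White: none.
In check with no legal moves → checkmate.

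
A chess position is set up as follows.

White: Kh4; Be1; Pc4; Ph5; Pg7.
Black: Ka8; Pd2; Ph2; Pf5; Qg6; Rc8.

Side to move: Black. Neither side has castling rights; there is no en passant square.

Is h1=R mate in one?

After h1=R: white king on h4; in check: yes, from the black rook on h1.
King squares — g3: attacked by Qg6; h3: attacked by Rh1; g4: attacked by Pf5; g5: attacked by Qg6; h5: own pawn.
White has no legal moves → checkmate.

yes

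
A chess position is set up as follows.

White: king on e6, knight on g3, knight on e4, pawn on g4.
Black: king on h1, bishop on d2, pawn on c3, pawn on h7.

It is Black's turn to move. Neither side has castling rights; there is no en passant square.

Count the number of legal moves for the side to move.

Black to move; king on h1.
In check: yes, from the white knight on g3.
Legal moves: Kh2, Kg2, Kg1.
Count: 3.

3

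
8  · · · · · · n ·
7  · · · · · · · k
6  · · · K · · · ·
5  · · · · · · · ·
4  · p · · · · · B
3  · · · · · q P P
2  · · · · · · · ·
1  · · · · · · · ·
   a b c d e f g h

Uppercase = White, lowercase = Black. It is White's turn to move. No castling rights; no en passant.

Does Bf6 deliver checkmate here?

no

After Bf6: black king on h7; in check: no.
Black is not in check, so this cannot be checkmate.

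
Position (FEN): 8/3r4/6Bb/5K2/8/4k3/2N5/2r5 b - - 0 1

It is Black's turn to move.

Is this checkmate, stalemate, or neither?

Black to move; black king on e3.
In check: yes, from the white knight on c2.
King squares — d2: available; e2: available; f2: available; d3: available; f3: available; d4: attacked by Nc2; e4: attacked by Kf5; f4: attacked by Kf5.
Legal moves for Black: Kf3, Kd3, Kf2, Ke2, Kd2, Rxc2.
Black is in check but has 6 legal moves → neither.

neither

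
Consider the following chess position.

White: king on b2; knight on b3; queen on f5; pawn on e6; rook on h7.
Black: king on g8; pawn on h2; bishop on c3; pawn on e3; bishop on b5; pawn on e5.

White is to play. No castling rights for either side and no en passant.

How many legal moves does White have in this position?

White to move; king on b2.
In check: yes, from the black bishop on c3.
Legal moves: Kxc3, Ka3, Kc2, Ka2, Kc1, Kb1.
Count: 6.

6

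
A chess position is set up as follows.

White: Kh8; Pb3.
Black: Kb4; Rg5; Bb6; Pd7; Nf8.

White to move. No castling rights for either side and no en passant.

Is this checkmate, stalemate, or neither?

White to move; white king on h8.
In check: no.
King squares — g7: attacked by Rg5; h7: attacked by Nf8; g8: attacked by Rg5.
Legal moves for White: none.
Not in check and no legal moves → stalemate.

stalemate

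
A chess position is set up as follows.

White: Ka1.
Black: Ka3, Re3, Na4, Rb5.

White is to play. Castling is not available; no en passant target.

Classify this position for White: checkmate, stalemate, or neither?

stalemate

White to move; white king on a1.
In check: no.
King squares — b1: attacked by Rb5; a2: attacked by Ka3; b2: attacked by Ka3.
Legal moves for White: none.
Not in check and no legal moves → stalemate.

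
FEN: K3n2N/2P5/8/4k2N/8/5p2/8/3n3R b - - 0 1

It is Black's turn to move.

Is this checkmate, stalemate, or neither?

Black to move; black king on e5.
In check: no.
Legal moves for Black: Ng7, Nxc7+, Nf6, Nd6, Ke6, Kd6, Kf5, Kd5, Ke4, Kd4, Ne3, Nc3, Nf2, Nb2, f2.
Black has 15 legal moves and is not in check → neither.

neither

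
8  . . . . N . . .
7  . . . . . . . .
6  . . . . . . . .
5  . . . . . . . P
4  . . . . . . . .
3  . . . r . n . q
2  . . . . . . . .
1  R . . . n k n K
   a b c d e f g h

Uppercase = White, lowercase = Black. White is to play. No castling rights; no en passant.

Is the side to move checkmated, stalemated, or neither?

White to move; white king on h1.
In check: yes, from the black queen on h3.
King squares — g1: attacked by Kf1; g2: attacked by Ne1; h2: attacked by Nf3.
Legal moves for White: none.
In check with no legal moves → checkmate.

checkmate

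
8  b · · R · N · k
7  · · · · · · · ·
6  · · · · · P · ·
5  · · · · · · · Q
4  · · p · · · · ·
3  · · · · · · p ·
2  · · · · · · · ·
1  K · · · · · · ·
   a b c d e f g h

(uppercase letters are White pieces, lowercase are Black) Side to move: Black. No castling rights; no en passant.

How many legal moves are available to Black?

1

Black to move; king on h8.
In check: yes, from the white queen on h5.
Legal moves: Kg8.
Count: 1.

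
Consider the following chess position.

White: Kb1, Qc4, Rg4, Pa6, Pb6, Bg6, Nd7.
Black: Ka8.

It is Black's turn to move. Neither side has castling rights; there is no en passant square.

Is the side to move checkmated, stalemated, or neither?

Black to move; black king on a8.
In check: no.
King squares — a7: attacked by Pb6; b7: attacked by Pa6; b8: attacked by Nd7.
Legal moves for Black: none.
Not in check and no legal moves → stalemate.

stalemate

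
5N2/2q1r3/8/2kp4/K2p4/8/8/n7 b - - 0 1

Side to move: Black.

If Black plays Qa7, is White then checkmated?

yes

After Qa7: white king on a4; in check: yes, from the black queen on a7.
King squares — a3: attacked by Qa7; b3: attacked by Na1; b4: attacked by Kc5; a5: attacked by Qa7; b5: attacked by Kc5.
White has no legal moves → checkmate.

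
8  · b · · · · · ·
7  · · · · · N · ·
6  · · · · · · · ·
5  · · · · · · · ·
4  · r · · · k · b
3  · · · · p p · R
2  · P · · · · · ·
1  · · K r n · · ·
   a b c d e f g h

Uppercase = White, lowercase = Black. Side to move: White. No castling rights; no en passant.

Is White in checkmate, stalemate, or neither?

White to move; white king on c1.
In check: yes, from the black rook on d1.
Legal moves for White: Kxd1.
White is in check but has 1 legal move → neither.

neither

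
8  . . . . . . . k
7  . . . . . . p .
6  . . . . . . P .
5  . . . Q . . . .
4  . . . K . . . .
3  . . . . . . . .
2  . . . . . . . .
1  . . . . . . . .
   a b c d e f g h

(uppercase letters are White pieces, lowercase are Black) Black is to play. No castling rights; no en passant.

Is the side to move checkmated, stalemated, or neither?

stalemate

Black to move; black king on h8.
In check: no.
King squares — g7: own pawn; h7: attacked by Pg6; g8: attacked by Qd5.
Legal moves for Black: none.
Not in check and no legal moves → stalemate.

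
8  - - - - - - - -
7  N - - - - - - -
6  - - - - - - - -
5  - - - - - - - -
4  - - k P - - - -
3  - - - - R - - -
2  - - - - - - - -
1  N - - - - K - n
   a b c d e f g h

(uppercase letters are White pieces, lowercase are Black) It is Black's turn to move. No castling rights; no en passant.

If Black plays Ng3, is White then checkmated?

no

After Ng3: white king on f1; in check: yes, from the black knight on g3.
White has 5 legal replies: Kg2, Kf2, Kg1, Ke1, Rxg3.
In check but a legal move exists → not checkmate.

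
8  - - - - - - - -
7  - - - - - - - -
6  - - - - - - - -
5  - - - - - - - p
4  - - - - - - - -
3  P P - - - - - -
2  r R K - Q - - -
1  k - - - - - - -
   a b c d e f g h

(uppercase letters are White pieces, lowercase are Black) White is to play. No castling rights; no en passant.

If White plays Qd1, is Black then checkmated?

yes

After Qd1: black king on a1; in check: yes, from the white queen on d1.
King squares — b1: attacked by Qd1; a2: own rook; b2: attacked by Kc2.
Black has no legal moves → checkmate.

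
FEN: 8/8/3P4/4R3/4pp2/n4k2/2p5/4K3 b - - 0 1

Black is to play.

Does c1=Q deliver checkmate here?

yes

After c1=Q: white king on e1; in check: yes, from the black queen on c1.
King squares — d1: attacked by Qc1; f1: attacked by Qc1; d2: attacked by Qc1; e2: attacked by Kf3; f2: attacked by Kf3.
White has no legal moves → checkmate.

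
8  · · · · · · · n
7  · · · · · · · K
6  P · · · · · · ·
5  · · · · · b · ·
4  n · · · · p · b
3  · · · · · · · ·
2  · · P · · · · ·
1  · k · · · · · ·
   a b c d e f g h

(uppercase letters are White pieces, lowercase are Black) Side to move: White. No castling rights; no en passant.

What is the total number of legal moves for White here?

4

White to move; king on h7.
In check: yes, from the black bishop on f5.
Legal moves: Kxh8, Kg8, Kg7, Kh6.
Count: 4.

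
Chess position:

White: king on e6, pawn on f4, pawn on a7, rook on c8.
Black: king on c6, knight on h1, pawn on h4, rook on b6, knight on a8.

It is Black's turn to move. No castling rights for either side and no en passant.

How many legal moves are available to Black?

3

Black to move; king on c6.
In check: yes, from the white rook on c8.
Legal moves: Kb7+, Kb5+, Nc7+.
Count: 3.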